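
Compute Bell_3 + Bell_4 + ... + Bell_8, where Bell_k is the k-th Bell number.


Recall Bell_k counts set partitions of a k-set (with Bell_0 = 1 by convention).
Bell_3 through Bell_8: 5, 15, 52, 203, 877, 4140
Sum = 5 + 15 + 52 + 203 + 877 + 4140 = 5292.

5292


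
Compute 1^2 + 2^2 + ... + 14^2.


This power sum has a closed form given by Faulhaber's formula
sum_{k=1}^{m} k^p = (1 / (p + 1)) * sum_{j=0}^{p} C(p + 1, j) B_j m^(p + 1 - j),
but for small m direct computation is fastest:
1 + 4 + 9 + 16 + 25 + 36 + 49 + 64 + 81 + 100 + 121 + 144 + 169 + 196 = 1015.

1015


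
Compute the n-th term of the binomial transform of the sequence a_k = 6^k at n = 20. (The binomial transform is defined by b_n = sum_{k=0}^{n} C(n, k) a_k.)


With a_k = 6^k, b_n = sum_{k=0}^{n} C(n, k) 6^k = (1 + 6)^n by the binomial theorem.
For n = 20: (1 + 6)^20 = 7^20 = 79792266297612001.

79792266297612001


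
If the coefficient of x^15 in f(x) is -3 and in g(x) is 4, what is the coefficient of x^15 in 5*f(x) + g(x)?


Scalar multiplication scales coefficients: 5 * -3 = -15.
Then add the g coefficient: -15 + 4
= -11

-11


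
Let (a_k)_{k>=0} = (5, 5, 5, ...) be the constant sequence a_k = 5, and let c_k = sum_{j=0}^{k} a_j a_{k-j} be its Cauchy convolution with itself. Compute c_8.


Since a_j = 5 for all j >= 0, the convolution sum becomes
c_k = sum_{j=0}^{k} 5 * 5 = 25 * (k + 1).
Equivalently, the generating function of (a_k) is 5/(1 - x) and its square is 25/(1 - x)^2 = sum_{k>=0} 25(k + 1) x^k.
For k = 8: 25 * 9 = 225.

225


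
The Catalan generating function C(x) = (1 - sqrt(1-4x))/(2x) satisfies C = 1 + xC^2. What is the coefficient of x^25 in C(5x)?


Substituting x -> 5x scales the n-th coefficient by 5^n, so [x^25] C(5x) = 5^25 * C_25.
C_25 = C(2*25, 25)/(26) = 126410606437752/26 = 4861946401452.
So 5^25 * 4861946401452 = 298023223876953125 * 4861946401452 = 1448972940877676010131835937500.

1448972940877676010131835937500


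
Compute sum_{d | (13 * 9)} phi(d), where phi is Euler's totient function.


First, 13 * 9 = 117. One classical identity is sum_{d | n} phi(d) = n (each k in [1, n] has a unique gcd with n, and among the k's with gcd(k, n) = n/d there are phi(d) of them). So the sum equals 117. We also verify directly:
Divisors of 117: 1, 3, 9, 13, 39, 117.
phi values: 1, 2, 6, 12, 24, 72.
Sum = 117.

117


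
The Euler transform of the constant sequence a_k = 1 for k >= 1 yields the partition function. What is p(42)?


The Euler transform converts the sequence a_k = 1 into the number of integer partitions.
Using the recurrence or dynamic programming:
p(42) = 53174

53174


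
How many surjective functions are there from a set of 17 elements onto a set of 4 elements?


By inclusion-exclusion on which target elements are missed, the number of surjections from an n-set onto a k-set is
surj(n, k) = sum_{j=0}^{k} (-1)^j C(k, j) (k - j)^n.
Equivalently surj(n, k) = k! * S(n, k), where S(n, k) is the Stirling number of the second kind.
For n = 17, k = 4:
S(17, 4) = 694337290, so
surj = 4! * 694337290 = 24 * 694337290 = 16664094960.

16664094960


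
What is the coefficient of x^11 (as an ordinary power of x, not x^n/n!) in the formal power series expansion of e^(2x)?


The exponential series is e^y = sum_{k>=0} y^k / k!. Substituting y = 2x gives
e^(2x) = sum_{k>=0} 2^k x^k / k!.
So the coefficient of x^n is a^n/n! with a = 2, n = 11:
2^11 / 11! = 2048/39916800 = 8/155925

8/155925


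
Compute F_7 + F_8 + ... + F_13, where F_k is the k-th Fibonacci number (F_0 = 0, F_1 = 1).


Use the identity sum_{k=0}^{N} F_k = F_{N+2} - 1 (which follows from F_{k+2} - F_{k+1} = F_k). Then
sum_{k=7}^{13} F_k = (F_{15} - 1) - (F_{8} - 1) = F_{15} - F_{8}.
Computing: F_{15} = 610, F_{8} = 21, so
Sum = 610 - 21 = 589.

589


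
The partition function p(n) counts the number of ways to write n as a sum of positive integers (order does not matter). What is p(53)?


Using the generating function prod_{k>=1} 1/(1-x^k), we compute p(53).
By dynamic programming over parts 1 through 53:
p(53) = 329931

329931


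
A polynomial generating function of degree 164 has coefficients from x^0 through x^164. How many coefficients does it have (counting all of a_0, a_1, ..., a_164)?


A polynomial of degree 164 takes the form a_0 + a_1 x + ... + a_164 x^164.
The number of coefficients is 164 + 1 = 165.

165


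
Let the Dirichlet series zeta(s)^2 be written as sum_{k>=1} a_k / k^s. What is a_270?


The Dirichlet convolution of the constant function 1 with itself gives (1 * 1)(k) = sum_{d | k} 1 = d(k), the number of positive divisors of k.
Since zeta(s) = sum_{k>=1} 1/k^s, we have zeta(s)^2 = sum_{k>=1} d(k)/k^s, so a_k = d(k).
For k = 270: the divisors are 1, 2, 3, 5, 6, 9, 10, 15, 18, 27, 30, 45, 54, 90, 135, 270.
Count = 16.

16


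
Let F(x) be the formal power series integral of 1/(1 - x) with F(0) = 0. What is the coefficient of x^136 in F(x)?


1/(1 - x) = sum_{k>=0} x^k. Integrating termwise and using F(0) = 0 gives
F(x) = sum_{k>=0} x^(k+1) / (k+1) = sum_{m>=1} x^m / m = -ln(1 - x).
So the coefficient of x^136 is 1/136 = 1/136.

1/136


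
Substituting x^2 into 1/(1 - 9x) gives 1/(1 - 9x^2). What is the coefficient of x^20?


The coefficient of x^(2m) in 1/(1 - 9x^2) is 9^m.
With n = 20 = 2*10, the coefficient is 9^10 = 3486784401.

3486784401


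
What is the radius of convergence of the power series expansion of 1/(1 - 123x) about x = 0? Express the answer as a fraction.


Expanding 1/(1 - 123x) = sum_{k>=0} 123^k x^k, the series converges when |123x| < 1, i.e., |x| < 1/123.
So the radius of convergence is 1/123 = 1/123.

1/123


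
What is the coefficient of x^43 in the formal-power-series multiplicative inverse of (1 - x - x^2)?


Let the inverse be f(x) = sum_{k>=0} a_k x^k. From f(x) * (1 - x - x^2) = 1 and matching coefficients:
 x^0: a_0 = 1.
 x^1: a_1 - a_0 = 0, so a_1 = 1.
 x^k (k >= 2): a_k - a_{k-1} - a_{k-2} = 0, i.e. a_k = a_{k-1} + a_{k-2}.
This is the Fibonacci-type recurrence shifted so that a_0 = a_1 = 1.
Iterating: a_0=1, a_1=1, a_2=2, a_3=3, a_4=5, a_5=8, a_6=13, a_7=21, a_8=34, a_9=55, ...
a_43 = 701408733.

701408733


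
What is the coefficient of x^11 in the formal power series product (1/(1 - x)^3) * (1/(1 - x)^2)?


Combine the factors: (1/(1 - x)^3) * (1/(1 - x)^2) = 1/(1 - x)^5.
Then use 1/(1 - x)^r = sum_{k>=0} C(k + r - 1, r - 1) x^k with r = 5 and k = 11:
C(15, 4) = 1365.

1365


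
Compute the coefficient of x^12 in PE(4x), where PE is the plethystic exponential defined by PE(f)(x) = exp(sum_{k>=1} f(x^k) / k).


With f(x) = 4x, the exponent is sum_{k>=1} 4 x^k / k = 4 * (-ln(1 - x)). Exponentiating:
PE(4x) = exp(-4 ln(1 - x)) = 1/(1 - x)^4.
By the negative binomial expansion, [x^n] 1/(1 - x)^4 = C(n + 3, 3).
For n = 12: C(15, 3) = 455.

455


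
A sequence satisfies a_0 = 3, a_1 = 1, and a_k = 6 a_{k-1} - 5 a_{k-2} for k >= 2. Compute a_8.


The characteristic equation is t^2 - 6 t + 5 = 0, with roots r_1 = 5 and r_2 = 1 (so c_1 = r_1 + r_2, c_2 = -r_1 r_2 as required).
One can use the closed form a_n = A r_1^n + B r_2^n, but direct iteration is more reliable:
a_0 = 3, a_1 = 1, a_2 = -9, a_3 = -59, a_4 = -309, a_5 = -1559, a_6 = -7809, a_7 = -39059, a_8 = -195309.
So a_8 = -195309.

-195309


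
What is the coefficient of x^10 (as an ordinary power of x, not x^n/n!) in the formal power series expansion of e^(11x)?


The exponential series is e^y = sum_{k>=0} y^k / k!. Substituting y = 11x gives
e^(11x) = sum_{k>=0} 11^k x^k / k!.
So the coefficient of x^n is a^n/n! with a = 11, n = 10:
11^10 / 10! = 25937424601/3628800 = 25937424601/3628800

25937424601/3628800


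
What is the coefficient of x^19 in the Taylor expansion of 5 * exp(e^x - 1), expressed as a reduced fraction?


exp(e^x - 1) = sum_{k>=0} Bell_k x^k / k!, where Bell_k is the k-th Bell number.
So the coefficient of x^19 is 5 * Bell_19 / 19!.
Computing: Bell_19 = 5832742205057 and 19! = 121645100408832000, giving
5 * 5832742205057/121645100408832000 = 5832742205057/24329020081766400.

5832742205057/24329020081766400


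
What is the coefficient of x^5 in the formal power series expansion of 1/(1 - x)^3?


The expansion 1/(1 - x)^r = sum_{k>=0} C(k + r - 1, r - 1) x^k follows from the multiset / negative-binomial theorem (or from repeated differentiation of the geometric series).
For r = 3 and k = 5:
C(7, 2) = 5040 / (2 * 120) = 21.

21


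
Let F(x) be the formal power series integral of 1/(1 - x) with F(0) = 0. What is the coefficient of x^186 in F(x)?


1/(1 - x) = sum_{k>=0} x^k. Integrating termwise and using F(0) = 0 gives
F(x) = sum_{k>=0} x^(k+1) / (k+1) = sum_{m>=1} x^m / m = -ln(1 - x).
So the coefficient of x^186 is 1/186 = 1/186.

1/186


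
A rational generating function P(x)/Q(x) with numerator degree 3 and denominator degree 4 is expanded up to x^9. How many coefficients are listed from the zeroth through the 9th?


Expanding up to x^9 gives the coefficients for x^0, x^1, ..., x^9.
That is 9 + 1 = 10 coefficients in total.

10


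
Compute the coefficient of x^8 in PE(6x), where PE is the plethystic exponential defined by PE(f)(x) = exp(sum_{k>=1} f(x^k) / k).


With f(x) = 6x, the exponent is sum_{k>=1} 6 x^k / k = 6 * (-ln(1 - x)). Exponentiating:
PE(6x) = exp(-6 ln(1 - x)) = 1/(1 - x)^6.
By the negative binomial expansion, [x^n] 1/(1 - x)^6 = C(n + 5, 5).
For n = 8: C(13, 5) = 1287.

1287


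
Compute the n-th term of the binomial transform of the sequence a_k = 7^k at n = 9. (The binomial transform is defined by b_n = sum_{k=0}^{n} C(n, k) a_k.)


With a_k = 7^k, b_n = sum_{k=0}^{n} C(n, k) 7^k = (1 + 7)^n by the binomial theorem.
For n = 9: (1 + 7)^9 = 8^9 = 134217728.

134217728


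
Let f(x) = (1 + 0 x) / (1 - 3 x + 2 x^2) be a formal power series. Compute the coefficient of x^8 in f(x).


Write f(x) = sum_{k>=0} a_k x^k. Multiplying both sides by 1 - 3 x + 2 x^2 gives
(1 - 3 x + 2 x^2) sum_{k>=0} a_k x^k = 1 + 0 x.
Matching coefficients:
 x^0: a_0 = 1
 x^1: a_1 - 3 a_0 = 0  =>  a_1 = 3*1 + 0 = 3
 x^k (k >= 2): a_k = 3 a_{k-1} - 2 a_{k-2}.
Iterating: a_2 = 7, a_3 = 15, a_4 = 31, a_5 = 63, a_6 = 127, a_7 = 255, a_8 = 511.
So the coefficient of x^8 is 511.

511


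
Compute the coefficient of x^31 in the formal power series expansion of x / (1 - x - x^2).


Let f(x) = sum_{k>=0} a_k x^k. Multiplying f(x) * (1 - x - x^2) = x and matching coefficients gives a_0 = 0, a_1 = 1, and a_k = a_{k-1} + a_{k-2} for k >= 2. These are the Fibonacci numbers F_k.
Iterating from F_0 = 0, F_1 = 1:
F_0=0, F_1=1, F_2=1, F_3=2, F_4=3, F_5=5, F_6=8, F_7=13, F_8=21, F_9=34, ...
F_31 = 1346269.

1346269


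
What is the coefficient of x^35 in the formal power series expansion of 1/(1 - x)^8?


The negative binomial / multiset identity is
1/(1 - x)^r = sum_{k>=0} C(k + r - 1, r - 1) x^k.
Here r = 8 and k = 35, so the coefficient is
C(35 + 7, 7) = C(42, 7)
= 26978328

26978328


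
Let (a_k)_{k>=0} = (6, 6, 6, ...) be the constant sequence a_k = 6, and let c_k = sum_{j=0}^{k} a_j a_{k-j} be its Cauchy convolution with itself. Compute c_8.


Since a_j = 6 for all j >= 0, the convolution sum becomes
c_k = sum_{j=0}^{k} 6 * 6 = 36 * (k + 1).
Equivalently, the generating function of (a_k) is 6/(1 - x) and its square is 36/(1 - x)^2 = sum_{k>=0} 36(k + 1) x^k.
For k = 8: 36 * 9 = 324.

324


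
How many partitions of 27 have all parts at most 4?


Using the generating function (1-x)^(-1)(1-x^2)^(-1)...(1-x^4)^(-1),
the coefficient of x^27 counts these restricted partitions.
Result = 225

225


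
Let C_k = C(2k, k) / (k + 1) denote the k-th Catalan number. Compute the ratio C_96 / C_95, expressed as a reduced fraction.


Using C_k = (2k)! / (k! (k+1)!), the ratio C_{k+1}/C_k simplifies to
C_{k+1}/C_k = [(2k+2)! / ((k+1)! (k+2)!)] * [k! (k+1)! / (2k)!]
 = (2k+2)(2k+1) / ((k+1)(k+2)) = 2(2k+1) / (k+2).
For k = 95: 2(2*95 + 1) / (95 + 2) = 382/97 = 382/97.

382/97


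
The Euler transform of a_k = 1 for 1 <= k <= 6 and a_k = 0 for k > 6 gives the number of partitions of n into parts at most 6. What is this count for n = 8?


Partitions of 8 into parts at most 6:
Using generating function (1-x)^(-1)(1-x^2)^(-1)...(1-x^6)^(-1),
the coefficient of x^8 = 20

20


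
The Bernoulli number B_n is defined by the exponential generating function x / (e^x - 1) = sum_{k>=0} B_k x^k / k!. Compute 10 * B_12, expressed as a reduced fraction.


Bernoulli numbers can also be computed recursively via B_0 = 1 and sum_{j=0}^{m} C(m+1, j) B_j = 0 for m >= 1. Odd-index Bernoulli numbers vanish for k >= 3.
Computing B_12 = -691/2730, so 10 * B_12 = 10 * -691/2730 = -691/273.

-691/273


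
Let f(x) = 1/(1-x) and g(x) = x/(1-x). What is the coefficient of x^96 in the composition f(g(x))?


First simplify the composition: f(g(x)) = 1/(1 - x/(1-x)) = (1-x)/((1-x) - x) = (1-x)/(1-2x).
Now extract the coefficient. Write (1-x)/(1-2x) = 1/(1-2x) - x/(1-2x).
The coefficient of x^n in 1/(1-2x) is 2^n, and in x/(1-2x) is 2^(n-1) (for n >= 1).
So the coefficient of x^96 is 2^96 - 2^95 = 79228162514264337593543950336 - 39614081257132168796771975168 = 39614081257132168796771975168.

39614081257132168796771975168


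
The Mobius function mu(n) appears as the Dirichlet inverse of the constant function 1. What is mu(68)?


68 has a squared prime factor, so mu(68) = 0.
Factorization reveals a repeated prime.

0


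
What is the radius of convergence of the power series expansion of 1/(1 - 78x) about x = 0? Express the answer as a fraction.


Expanding 1/(1 - 78x) = sum_{k>=0} 78^k x^k, the series converges when |78x| < 1, i.e., |x| < 1/78.
So the radius of convergence is 1/78 = 1/78.

1/78


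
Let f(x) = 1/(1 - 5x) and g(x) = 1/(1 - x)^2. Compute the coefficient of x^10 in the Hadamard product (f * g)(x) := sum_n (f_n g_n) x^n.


f has coefficients f_k = 5^k. For g = 1/(1 - x)^2 the coefficient is g_k = C(k + 1, 1) = k + 1. The Hadamard coefficient is (f * g)_k = 5^k * (k + 1).
For k = 10: 5^10 * 11 = 9765625 * 11 = 107421875.

107421875


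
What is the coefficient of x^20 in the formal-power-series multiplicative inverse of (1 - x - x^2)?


Let the inverse be f(x) = sum_{k>=0} a_k x^k. From f(x) * (1 - x - x^2) = 1 and matching coefficients:
 x^0: a_0 = 1.
 x^1: a_1 - a_0 = 0, so a_1 = 1.
 x^k (k >= 2): a_k - a_{k-1} - a_{k-2} = 0, i.e. a_k = a_{k-1} + a_{k-2}.
This is the Fibonacci-type recurrence shifted so that a_0 = a_1 = 1.
Iterating: a_0=1, a_1=1, a_2=2, a_3=3, a_4=5, a_5=8, a_6=13, a_7=21, a_8=34, a_9=55, ...
a_20 = 10946.

10946


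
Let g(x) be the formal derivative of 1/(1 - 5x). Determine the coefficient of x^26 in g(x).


Differentiate termwise: d/dx sum_{k>=0} 5^k x^k = sum_{k>=1} k 5^k x^(k-1) = sum_{j>=0} (j+1) 5^(j+1) x^j.
Equivalently, d/dx [1/(1 - 5x)] = 5/(1 - 5x)^2.
For j = 26: 27 * 5^27 = 27 * 7450580596923828125 = 201165676116943359375.

201165676116943359375


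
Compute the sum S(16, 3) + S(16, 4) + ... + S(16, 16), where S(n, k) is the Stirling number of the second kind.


By definition, S(n, k) counts partitions of an n-set into exactly k nonempty blocks.
Computing row n = 16 for k = 3..16:
S(16, k): 7141686, 171798901, 1096190550, 2734926558, 3281882604, 2141764053, 820784250, 193754990, 28936908, 2757118, 165620, 6020, 120, 1
Sum = 10480109379.

10480109379


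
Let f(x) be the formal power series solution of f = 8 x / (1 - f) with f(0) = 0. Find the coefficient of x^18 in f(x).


Apply Lagrange inversion: f = 8 x * phi(f) with phi(t) = 1/(1 - t), so
[x^n] f = 8^n * (1/n) [t^(n-1)] phi(t)^n = 8^n * (1/n) [t^(n-1)] (1 - t)^(-n) = 8^n * (1/n) C(2n - 2, n - 1) = 8^n * C_{n-1}.
For n = 18: C_17 = C(34, 17) / 18 = 2333606220/18 = 129644790.
With the 8^18 = 18014398509481984 factor, the coefficient is 18014398509481984 * 129644790 = 2335472911738104824463360.

2335472911738104824463360


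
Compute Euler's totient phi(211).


phi(n) counts integers in [1, n] coprime to n. Using the multiplicative formula phi(n) = n * prod_{p | n} (1 - 1/p):
211 = 211, so
phi(211) = 211 * (1 - 1/211) = 210.

210


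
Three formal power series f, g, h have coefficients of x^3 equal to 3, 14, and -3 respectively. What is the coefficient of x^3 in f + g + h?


Series addition is componentwise:
3 + 14 + -3
= 14

14


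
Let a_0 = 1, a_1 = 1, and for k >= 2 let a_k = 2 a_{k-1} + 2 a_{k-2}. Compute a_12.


Iterating the recurrence forward:
a_0 = 1
a_1 = 1
a_2 = 2*1 + 2*1 = 4
a_3 = 2*4 + 2*1 = 10
a_4 = 2*10 + 2*4 = 28
a_5 = 2*28 + 2*10 = 76
a_6 = 2*76 + 2*28 = 208
a_7 = 2*208 + 2*76 = 568
a_8 = 2*568 + 2*208 = 1552
a_9 = 2*1552 + 2*568 = 4240
a_10 = 2*4240 + 2*1552 = 11584
a_11 = 2*11584 + 2*4240 = 31648
a_12 = 2*31648 + 2*11584 = 86464
So a_12 = 86464.

86464


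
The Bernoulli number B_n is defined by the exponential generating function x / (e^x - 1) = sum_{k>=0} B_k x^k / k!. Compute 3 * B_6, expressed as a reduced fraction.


Bernoulli numbers can also be computed recursively via B_0 = 1 and sum_{j=0}^{m} C(m+1, j) B_j = 0 for m >= 1. Odd-index Bernoulli numbers vanish for k >= 3.
Computing B_6 = 1/42, so 3 * B_6 = 3 * 1/42 = 1/14.

1/14


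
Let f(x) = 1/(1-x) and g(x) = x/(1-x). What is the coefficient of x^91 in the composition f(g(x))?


First simplify the composition: f(g(x)) = 1/(1 - x/(1-x)) = (1-x)/((1-x) - x) = (1-x)/(1-2x).
Now extract the coefficient. Write (1-x)/(1-2x) = 1/(1-2x) - x/(1-2x).
The coefficient of x^n in 1/(1-2x) is 2^n, and in x/(1-2x) is 2^(n-1) (for n >= 1).
So the coefficient of x^91 is 2^91 - 2^90 = 2475880078570760549798248448 - 1237940039285380274899124224 = 1237940039285380274899124224.

1237940039285380274899124224


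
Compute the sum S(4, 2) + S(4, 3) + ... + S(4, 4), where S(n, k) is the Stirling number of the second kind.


By definition, S(n, k) counts partitions of an n-set into exactly k nonempty blocks.
Computing row n = 4 for k = 2..4:
S(4, k): 7, 6, 1
Sum = 14.

14


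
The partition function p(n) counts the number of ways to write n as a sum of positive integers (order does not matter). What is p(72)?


Using the generating function prod_{k>=1} 1/(1-x^k), we compute p(72).
By dynamic programming over parts 1 through 72:
p(72) = 5392783

5392783


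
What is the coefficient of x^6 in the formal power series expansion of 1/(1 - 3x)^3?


The general identity 1/(1 - c x)^r = sum_{k>=0} c^k C(k + r - 1, r - 1) x^k follows by substituting y = c x into 1/(1 - y)^r = sum_{k>=0} C(k + r - 1, r - 1) y^k.
For c = 3, r = 3, k = 6:
3^6 * C(8, 2) = 729 * 28 = 20412.

20412


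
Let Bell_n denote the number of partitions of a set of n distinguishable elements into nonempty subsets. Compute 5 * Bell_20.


Bell_20 can be computed from the Bell triangle or from Dobinski's identity Bell_n = (1/e) * sum_{k>=0} k^n / k!.
Computing Bell_20 = 51724158235372.
Then 5 * 51724158235372 = 258620791176860.

258620791176860


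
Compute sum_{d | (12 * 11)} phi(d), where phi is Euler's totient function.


First, 12 * 11 = 132. One classical identity is sum_{d | n} phi(d) = n (each k in [1, n] has a unique gcd with n, and among the k's with gcd(k, n) = n/d there are phi(d) of them). So the sum equals 132. We also verify directly:
Divisors of 132: 1, 2, 3, 4, 6, 11, 12, 22, 33, 44, 66, 132.
phi values: 1, 1, 2, 2, 2, 10, 4, 10, 20, 20, 20, 40.
Sum = 132.

132


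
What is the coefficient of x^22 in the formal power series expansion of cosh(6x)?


The Maclaurin series is cosh(t) = sum_{m>=0} t^(2m) / (2m)!, so substituting t = 6x, only even powers of x are nonzero, with coefficient of x^(2m) equal to 6^(2m) / (2m)!.
For x^22 the coefficient is 6^22/22! = 131621703842267136/1124000727777607680000 = 12754584/108919435625.

12754584/108919435625


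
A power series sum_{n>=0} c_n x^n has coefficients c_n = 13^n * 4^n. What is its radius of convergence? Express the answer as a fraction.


By the root test (Cauchy-Hadamard), the radius is R = 1 / limsup_n |c_n|^(1/n).
Here |c_n|^(1/n) = (13^n * 4^n)^(1/n) = 13 * 4 = 52 for all n.
So R = 1/52 = 1/52.

1/52


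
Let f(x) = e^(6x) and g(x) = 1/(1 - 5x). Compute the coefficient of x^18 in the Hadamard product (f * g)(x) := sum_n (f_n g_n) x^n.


Expanding: f_k = 6^k/k! (from e^(6x)) and g_k = 5^k (from 1/(1 - 5x)). So the Hadamard coefficient (f * g)_k = 6^k 5^k / k! = (30)^k / k!.
For k = 18: 30^18/18! = 387420489000000000000000000/6402373705728000 = 7208129882812500/119119.

7208129882812500/119119


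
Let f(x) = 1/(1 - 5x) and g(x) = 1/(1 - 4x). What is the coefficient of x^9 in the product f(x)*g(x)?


The coefficient of x^n in f*g is the Cauchy product: sum_{k=0}^{n} a^k * b^(n-k).
With a=5, b=4, n=9:
sum_{k=0}^{9} 5^k * 4^(9-k)
= 8717049

8717049


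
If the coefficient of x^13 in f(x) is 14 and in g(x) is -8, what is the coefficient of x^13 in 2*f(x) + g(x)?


Scalar multiplication scales coefficients: 2 * 14 = 28.
Then add the g coefficient: 28 + -8
= 20

20


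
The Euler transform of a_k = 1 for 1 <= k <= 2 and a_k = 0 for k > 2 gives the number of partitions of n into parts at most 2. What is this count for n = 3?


Partitions of 3 into parts at most 2:
Using generating function (1-x)^(-1)(1-x^2)^(-1),
the coefficient of x^3 = 2

2


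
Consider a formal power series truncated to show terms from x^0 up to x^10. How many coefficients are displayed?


From x^0 to x^10 inclusive, the count is 10 - 0 + 1 = 11.

11


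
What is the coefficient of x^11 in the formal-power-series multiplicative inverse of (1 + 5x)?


The inverse is 1/(1 + 5x). Apply the geometric identity 1/(1 - y) = sum_{k>=0} y^k with y = -5x:
1/(1 + 5x) = sum_{k>=0} (-5)^k x^k.
So the coefficient of x^11 is (-5)^11 = -48828125.

-48828125


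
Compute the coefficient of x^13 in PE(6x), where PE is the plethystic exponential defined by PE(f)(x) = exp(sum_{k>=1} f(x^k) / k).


With f(x) = 6x, the exponent is sum_{k>=1} 6 x^k / k = 6 * (-ln(1 - x)). Exponentiating:
PE(6x) = exp(-6 ln(1 - x)) = 1/(1 - x)^6.
By the negative binomial expansion, [x^n] 1/(1 - x)^6 = C(n + 5, 5).
For n = 13: C(18, 5) = 8568.

8568


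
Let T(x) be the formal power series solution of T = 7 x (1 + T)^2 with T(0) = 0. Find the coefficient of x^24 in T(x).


Apply the Lagrange inversion formula: if T = 7 x * phi(T) with phi(t) = (1 + t)^2, then [x^n] T = 7^n * (1/n) [t^(n-1)] phi(t)^n = 7^n * (1/n) [t^(n-1)] (1 + t)^(2n) = 7^n * (1/n) C(2n, n-1).
Using the identity C(2n, n-1) = C(2n, n) * n / (n+1), the unscaled factor equals C(2n, n) / (n+1) = C_n, the n-th Catalan number.
For n = 24: C_24 = C(48, 24) / 25 = 32247603683100/25 = 1289904147324.
With the 7^24 = 191581231380566414401 factor, the coefficient is 191581231380566414401 * 1289904147324 = 247121424907231472112073939212924.

247121424907231472112073939212924


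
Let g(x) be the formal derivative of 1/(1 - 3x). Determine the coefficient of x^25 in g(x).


Differentiate termwise: d/dx sum_{k>=0} 3^k x^k = sum_{k>=1} k 3^k x^(k-1) = sum_{j>=0} (j+1) 3^(j+1) x^j.
Equivalently, d/dx [1/(1 - 3x)] = 3/(1 - 3x)^2.
For j = 25: 26 * 3^26 = 26 * 2541865828329 = 66088511536554.

66088511536554


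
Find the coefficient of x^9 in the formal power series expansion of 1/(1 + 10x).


Write 1/(1 + c x) = 1/(1 - (-c) x) and apply the geometric-series identity
1/(1 - y) = sum_{k>=0} y^k to get 1/(1 + c x) = sum_{k>=0} (-c)^k x^k.
So the coefficient of x^k is (-c)^k = (-1)^k * c^k.
Here c = 10 and k = 9:
(-10)^9 = -1 * 1000000000 = -1000000000

-1000000000


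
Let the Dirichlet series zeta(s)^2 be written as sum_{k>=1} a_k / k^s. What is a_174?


The Dirichlet convolution of the constant function 1 with itself gives (1 * 1)(k) = sum_{d | k} 1 = d(k), the number of positive divisors of k.
Since zeta(s) = sum_{k>=1} 1/k^s, we have zeta(s)^2 = sum_{k>=1} d(k)/k^s, so a_k = d(k).
For k = 174: the divisors are 1, 2, 3, 6, 29, 58, 87, 174.
Count = 8.

8


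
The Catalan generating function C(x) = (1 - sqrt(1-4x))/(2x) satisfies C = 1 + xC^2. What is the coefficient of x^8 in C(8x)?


Substituting x -> 8x scales the n-th coefficient by 8^n, so [x^8] C(8x) = 8^8 * C_8.
C_8 = C(2*8, 8)/(9) = 12870/9 = 1430.
So 8^8 * 1430 = 16777216 * 1430 = 23991418880.

23991418880


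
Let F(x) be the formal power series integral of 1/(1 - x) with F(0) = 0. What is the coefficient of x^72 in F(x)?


1/(1 - x) = sum_{k>=0} x^k. Integrating termwise and using F(0) = 0 gives
F(x) = sum_{k>=0} x^(k+1) / (k+1) = sum_{m>=1} x^m / m = -ln(1 - x).
So the coefficient of x^72 is 1/72 = 1/72.

1/72


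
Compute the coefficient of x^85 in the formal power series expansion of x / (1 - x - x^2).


Let f(x) = sum_{k>=0} a_k x^k. Multiplying f(x) * (1 - x - x^2) = x and matching coefficients gives a_0 = 0, a_1 = 1, and a_k = a_{k-1} + a_{k-2} for k >= 2. These are the Fibonacci numbers F_k.
Iterating from F_0 = 0, F_1 = 1:
F_0=0, F_1=1, F_2=1, F_3=2, F_4=3, F_5=5, F_6=8, F_7=13, F_8=21, F_9=34, ...
F_85 = 259695496911122585.

259695496911122585


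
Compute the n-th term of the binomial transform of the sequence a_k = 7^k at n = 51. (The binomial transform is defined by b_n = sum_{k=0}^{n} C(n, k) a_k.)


With a_k = 7^k, b_n = sum_{k=0}^{n} C(n, k) 7^k = (1 + 7)^n by the binomial theorem.
For n = 51: (1 + 7)^51 = 8^51 = 11417981541647679048466287755595961091061972992.

11417981541647679048466287755595961091061972992


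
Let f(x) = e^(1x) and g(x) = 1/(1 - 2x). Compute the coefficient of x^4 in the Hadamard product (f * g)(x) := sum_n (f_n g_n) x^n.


Expanding: f_k = 1^k/k! (from e^(1x)) and g_k = 2^k (from 1/(1 - 2x)). So the Hadamard coefficient (f * g)_k = 1^k 2^k / k! = (2)^k / k!.
For k = 4: 2^4/4! = 16/24 = 2/3.

2/3


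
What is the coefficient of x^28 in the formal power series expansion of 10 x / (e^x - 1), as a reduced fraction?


The exponential generating function for Bernoulli numbers is
x / (e^x - 1) = sum_{k>=0} B_k x^k / k!.
So the coefficient of x^28 in 10 x / (e^x - 1) is 10 B_28 / 28!.
Computing: B_28 = -23749461029/870, 28! = 304888344611713860501504000000, giving
10 * -23749461029/870 / 304888344611713860501504000000 = -3392780147/3789326568745586551947264000000.

-3392780147/3789326568745586551947264000000


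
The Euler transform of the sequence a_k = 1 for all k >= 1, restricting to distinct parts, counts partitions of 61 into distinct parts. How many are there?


Partitions of 61 into distinct parts can be computed via generating function.
Product (1+x)(1+x^2)(1+x^3)...
The coefficient of x^61 = 12076

12076


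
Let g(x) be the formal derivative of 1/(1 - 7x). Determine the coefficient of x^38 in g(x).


Differentiate termwise: d/dx sum_{k>=0} 7^k x^k = sum_{k>=1} k 7^k x^(k-1) = sum_{j>=0} (j+1) 7^(j+1) x^j.
Equivalently, d/dx [1/(1 - 7x)] = 7/(1 - 7x)^2.
For j = 38: 39 * 7^39 = 39 * 909543680129861140820205019889143 = 35472203525064584491987995775676577.

35472203525064584491987995775676577


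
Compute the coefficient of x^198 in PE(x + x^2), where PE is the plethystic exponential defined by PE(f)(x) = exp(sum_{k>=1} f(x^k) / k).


With f(x) = x + x^2, the exponent is sum_{k>=1} (x^k + x^(2k)) / k = -ln(1 - x) - ln(1 - x^2). Exponentiating:
PE(x + x^2) = 1 / ((1 - x)(1 - x^2)).
This is the generating function for partitions of n into parts of size 1 or 2. The number of 2's can be any j in 0..99, and the rest are 1's, so
[x^198] = floor(198/2) + 1 = 100.

100


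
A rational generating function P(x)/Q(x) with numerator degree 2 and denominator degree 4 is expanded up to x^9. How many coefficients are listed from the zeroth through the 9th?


Expanding up to x^9 gives the coefficients for x^0, x^1, ..., x^9.
That is 9 + 1 = 10 coefficients in total.

10


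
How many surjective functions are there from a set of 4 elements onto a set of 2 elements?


By inclusion-exclusion on which target elements are missed, the number of surjections from an n-set onto a k-set is
surj(n, k) = sum_{j=0}^{k} (-1)^j C(k, j) (k - j)^n.
Equivalently surj(n, k) = k! * S(n, k), where S(n, k) is the Stirling number of the second kind.
For n = 4, k = 2:
S(4, 2) = 7, so
surj = 2! * 7 = 2 * 7 = 14.

14


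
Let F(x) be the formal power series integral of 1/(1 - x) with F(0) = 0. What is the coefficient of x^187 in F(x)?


1/(1 - x) = sum_{k>=0} x^k. Integrating termwise and using F(0) = 0 gives
F(x) = sum_{k>=0} x^(k+1) / (k+1) = sum_{m>=1} x^m / m = -ln(1 - x).
So the coefficient of x^187 is 1/187 = 1/187.

1/187


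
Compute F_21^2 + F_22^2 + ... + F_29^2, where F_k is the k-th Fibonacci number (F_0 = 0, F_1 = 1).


There is a standard identity sum_{k=0}^{N} F_k^2 = F_N * F_{N+1} (proved inductively from the telescoping relation F_k^2 = F_k F_{k+1} - F_{k-1} F_k). Then
sum_{k=21}^{29} F_k^2 = F_29 F_30 - F_20 F_21.
Computing: F_29 = 514229, F_30 = 832040, F_20 = 6765, F_21 = 10946.
Sum = 514229 * 832040 - 6765 * 10946 = 427785047470.

427785047470


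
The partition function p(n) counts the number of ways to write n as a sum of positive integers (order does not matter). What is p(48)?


Using the generating function prod_{k>=1} 1/(1-x^k), we compute p(48).
By dynamic programming over parts 1 through 48:
p(48) = 147273

147273


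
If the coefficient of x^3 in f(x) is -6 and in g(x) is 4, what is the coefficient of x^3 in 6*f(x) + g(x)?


Scalar multiplication scales coefficients: 6 * -6 = -36.
Then add the g coefficient: -36 + 4
= -32

-32


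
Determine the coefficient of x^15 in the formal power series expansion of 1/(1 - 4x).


The geometric series identity gives 1/(1 - c x) = sum_{k>=0} c^k x^k, so the coefficient of x^k is c^k.
Here c = 4 and k = 15.
Computing: 4^15 = 1073741824

1073741824


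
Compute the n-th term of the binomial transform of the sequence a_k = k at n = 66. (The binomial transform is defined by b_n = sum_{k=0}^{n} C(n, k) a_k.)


With a_k = k, b_n = sum_{k=0}^{n} C(n, k) k. Using k * C(n, k) = n * C(n-1, k-1) gives b_n = n * sum_{k>=1} C(n-1, k-1) = n * 2^(n-1).
For n = 66: 66 * 2^65 = 66 * 36893488147419103232 = 2434970217729660813312.

2434970217729660813312


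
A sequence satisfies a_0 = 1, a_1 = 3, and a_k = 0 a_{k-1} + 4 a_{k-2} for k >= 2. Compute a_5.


The characteristic equation is t^2 - 0 t - 4 = 0, with roots r_1 = 2 and r_2 = -2 (so c_1 = r_1 + r_2, c_2 = -r_1 r_2 as required).
One can use the closed form a_n = A r_1^n + B r_2^n, but direct iteration is more reliable:
a_0 = 1, a_1 = 3, a_2 = 4, a_3 = 12, a_4 = 16, a_5 = 48.
So a_5 = 48.

48


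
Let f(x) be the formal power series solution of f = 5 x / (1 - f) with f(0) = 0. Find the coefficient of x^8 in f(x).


Apply Lagrange inversion: f = 5 x * phi(f) with phi(t) = 1/(1 - t), so
[x^n] f = 5^n * (1/n) [t^(n-1)] phi(t)^n = 5^n * (1/n) [t^(n-1)] (1 - t)^(-n) = 5^n * (1/n) C(2n - 2, n - 1) = 5^n * C_{n-1}.
For n = 8: C_7 = C(14, 7) / 8 = 3432/8 = 429.
With the 5^8 = 390625 factor, the coefficient is 390625 * 429 = 167578125.

167578125


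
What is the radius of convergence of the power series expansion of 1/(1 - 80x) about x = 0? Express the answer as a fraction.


Expanding 1/(1 - 80x) = sum_{k>=0} 80^k x^k, the series converges when |80x| < 1, i.e., |x| < 1/80.
So the radius of convergence is 1/80 = 1/80.

1/80


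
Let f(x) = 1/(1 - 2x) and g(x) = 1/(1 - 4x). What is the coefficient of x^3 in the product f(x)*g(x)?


The coefficient of x^n in f*g is the Cauchy product: sum_{k=0}^{n} a^k * b^(n-k).
With a=2, b=4, n=3:
sum_{k=0}^{3} 2^k * 4^(3-k)
= 120

120


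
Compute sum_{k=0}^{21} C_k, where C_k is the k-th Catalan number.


C_0 through C_21: 1, 1, 2, 5, 14, 42, 132, 429, 1430, 4862, 16796, 58786, 208012, 742900, 2674440, 9694845, 35357670, 129644790, 477638700, 1767263190, 6564120420, 24466267020
Sum = 1 + 1 + 2 + 5 + 14 + 42 + 132 + 429 + 1430 + 4862 + 16796 + 58786 + 208012 + 742900 + 2674440 + 9694845 + 35357670 + 129644790 + 477638700 + 1767263190 + 6564120420 + 24466267020
= 33453694487

33453694487


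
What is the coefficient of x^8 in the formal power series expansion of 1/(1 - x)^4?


The expansion 1/(1 - x)^r = sum_{k>=0} C(k + r - 1, r - 1) x^k follows from the multiset / negative-binomial theorem (or from repeated differentiation of the geometric series).
For r = 4 and k = 8:
C(11, 3) = 39916800 / (6 * 40320) = 165.

165


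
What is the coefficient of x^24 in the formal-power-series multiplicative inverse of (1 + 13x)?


The inverse is 1/(1 + 13x). Apply the geometric identity 1/(1 - y) = sum_{k>=0} y^k with y = -13x:
1/(1 + 13x) = sum_{k>=0} (-13)^k x^k.
So the coefficient of x^24 is (-13)^24 = 542800770374370512771595361.

542800770374370512771595361


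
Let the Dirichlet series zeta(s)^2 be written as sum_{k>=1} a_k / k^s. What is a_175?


The Dirichlet convolution of the constant function 1 with itself gives (1 * 1)(k) = sum_{d | k} 1 = d(k), the number of positive divisors of k.
Since zeta(s) = sum_{k>=1} 1/k^s, we have zeta(s)^2 = sum_{k>=1} d(k)/k^s, so a_k = d(k).
For k = 175: the divisors are 1, 5, 7, 25, 35, 175.
Count = 6.

6


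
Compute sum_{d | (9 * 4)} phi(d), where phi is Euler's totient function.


First, 9 * 4 = 36. One classical identity is sum_{d | n} phi(d) = n (each k in [1, n] has a unique gcd with n, and among the k's with gcd(k, n) = n/d there are phi(d) of them). So the sum equals 36. We also verify directly:
Divisors of 36: 1, 2, 3, 4, 6, 9, 12, 18, 36.
phi values: 1, 1, 2, 2, 2, 6, 4, 6, 12.
Sum = 36.

36


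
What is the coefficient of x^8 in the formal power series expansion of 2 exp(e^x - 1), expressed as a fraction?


exp(e^x - 1) is the exponential generating function for the Bell numbers Bell_k: exp(e^x - 1) = sum_{k>=0} Bell_k x^k / k!.
So the coefficient of x^8 in 2 exp(e^x - 1) is 2 Bell_8 / 8!.
Computing: Bell_8 = 4140 and 8! = 40320, giving
2 * 4140/40320 = 23/112.

23/112


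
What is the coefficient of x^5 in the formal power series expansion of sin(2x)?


The Maclaurin series is sin(t) = sum_{k>=0} (-1)^k t^(2k+1) / (2k+1)!, so substituting t = 2x, only odd powers of x are nonzero, with coefficient of x^(2k+1) equal to (-1)^k 2^(2k+1) / (2k+1)!.
Write 5 = 2*2 + 1, giving the coefficient (-1)^2 * 2^5 / 5! = 32/120 = 4/15.

4/15


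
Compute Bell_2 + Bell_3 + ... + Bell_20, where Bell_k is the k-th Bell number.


Recall Bell_k counts set partitions of a k-set (with Bell_0 = 1 by convention).
Bell_2 through Bell_20: 2, 5, 15, 52, 203, 877, 4140, 21147, 115975, 678570, 4213597, 27644437, 190899322, 1382958545, 10480142147, 82864869804, 682076806159, 5832742205057, 51724158235372
Sum = 2 + 5 + 15 + 52 + 203 + 877 + 4140 + 21147 + 115975 + 678570 + 4213597 + 27644437 + 190899322 + 1382958545 + 10480142147 + 82864869804 + 682076806159 + 5832742205057 + 51724158235372 = 58333928795426.

58333928795426


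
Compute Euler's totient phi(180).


phi(n) counts integers in [1, n] coprime to n. Using the multiplicative formula phi(n) = n * prod_{p | n} (1 - 1/p):
180 = 2^2 * 3^2 * 5, so
phi(180) = 180 * (1 - 1/2) * (1 - 1/3) * (1 - 1/5) = 48.

48


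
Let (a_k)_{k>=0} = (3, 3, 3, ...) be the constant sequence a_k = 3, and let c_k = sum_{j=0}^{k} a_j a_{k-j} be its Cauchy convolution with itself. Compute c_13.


Since a_j = 3 for all j >= 0, the convolution sum becomes
c_k = sum_{j=0}^{k} 3 * 3 = 9 * (k + 1).
Equivalently, the generating function of (a_k) is 3/(1 - x) and its square is 9/(1 - x)^2 = sum_{k>=0} 9(k + 1) x^k.
For k = 13: 9 * 14 = 126.

126


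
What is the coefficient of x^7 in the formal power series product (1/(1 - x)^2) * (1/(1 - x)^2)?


Combine the factors: (1/(1 - x)^2) * (1/(1 - x)^2) = 1/(1 - x)^4.
Then use 1/(1 - x)^r = sum_{k>=0} C(k + r - 1, r - 1) x^k with r = 4 and k = 7:
C(10, 3) = 120.

120


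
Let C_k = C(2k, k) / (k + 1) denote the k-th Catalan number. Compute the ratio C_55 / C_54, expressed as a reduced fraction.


Using C_k = (2k)! / (k! (k+1)!), the ratio C_{k+1}/C_k simplifies to
C_{k+1}/C_k = [(2k+2)! / ((k+1)! (k+2)!)] * [k! (k+1)! / (2k)!]
 = (2k+2)(2k+1) / ((k+1)(k+2)) = 2(2k+1) / (k+2).
For k = 54: 2(2*54 + 1) / (54 + 2) = 218/56 = 109/28.

109/28


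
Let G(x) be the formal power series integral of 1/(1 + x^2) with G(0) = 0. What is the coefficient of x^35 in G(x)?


1/(1 + x^2) = sum_{j>=0} (-1)^j x^(2j). Integrating termwise with G(0) = 0:
G(x) = sum_{j>=0} (-1)^j x^(2j+1) / (2j+1) = arctan(x).
Only odd powers are nonzero. For x^35 write 35 = 2*17 + 1, giving
(-1)^17 / 35 = -1/35 = -1/35.

-1/35


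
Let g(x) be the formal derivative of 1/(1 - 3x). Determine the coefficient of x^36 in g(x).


Differentiate termwise: d/dx sum_{k>=0} 3^k x^k = sum_{k>=1} k 3^k x^(k-1) = sum_{j>=0} (j+1) 3^(j+1) x^j.
Equivalently, d/dx [1/(1 - 3x)] = 3/(1 - 3x)^2.
For j = 36: 37 * 3^37 = 37 * 450283905890997363 = 16660504517966902431.

16660504517966902431


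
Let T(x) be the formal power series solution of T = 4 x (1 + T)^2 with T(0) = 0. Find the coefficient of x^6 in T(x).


Apply the Lagrange inversion formula: if T = 4 x * phi(T) with phi(t) = (1 + t)^2, then [x^n] T = 4^n * (1/n) [t^(n-1)] phi(t)^n = 4^n * (1/n) [t^(n-1)] (1 + t)^(2n) = 4^n * (1/n) C(2n, n-1).
Using the identity C(2n, n-1) = C(2n, n) * n / (n+1), the unscaled factor equals C(2n, n) / (n+1) = C_n, the n-th Catalan number.
For n = 6: C_6 = C(12, 6) / 7 = 924/7 = 132.
With the 4^6 = 4096 factor, the coefficient is 4096 * 132 = 540672.

540672


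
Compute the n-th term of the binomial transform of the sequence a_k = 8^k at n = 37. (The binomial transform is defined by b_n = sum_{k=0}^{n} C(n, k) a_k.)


With a_k = 8^k, b_n = sum_{k=0}^{n} C(n, k) 8^k = (1 + 8)^n by the binomial theorem.
For n = 37: (1 + 8)^37 = 9^37 = 202755595904452569706561330872953769.

202755595904452569706561330872953769


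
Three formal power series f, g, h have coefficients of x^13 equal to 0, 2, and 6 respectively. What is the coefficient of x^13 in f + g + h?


Series addition is componentwise:
0 + 2 + 6
= 8

8


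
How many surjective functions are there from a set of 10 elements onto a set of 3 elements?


By inclusion-exclusion on which target elements are missed, the number of surjections from an n-set onto a k-set is
surj(n, k) = sum_{j=0}^{k} (-1)^j C(k, j) (k - j)^n.
Equivalently surj(n, k) = k! * S(n, k), where S(n, k) is the Stirling number of the second kind.
For n = 10, k = 3:
S(10, 3) = 9330, so
surj = 3! * 9330 = 6 * 9330 = 55980.

55980


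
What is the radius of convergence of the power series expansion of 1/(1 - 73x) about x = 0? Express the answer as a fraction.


Expanding 1/(1 - 73x) = sum_{k>=0} 73^k x^k, the series converges when |73x| < 1, i.e., |x| < 1/73.
So the radius of convergence is 1/73 = 1/73.

1/73


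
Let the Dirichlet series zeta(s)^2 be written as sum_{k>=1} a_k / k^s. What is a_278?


The Dirichlet convolution of the constant function 1 with itself gives (1 * 1)(k) = sum_{d | k} 1 = d(k), the number of positive divisors of k.
Since zeta(s) = sum_{k>=1} 1/k^s, we have zeta(s)^2 = sum_{k>=1} d(k)/k^s, so a_k = d(k).
For k = 278: the divisors are 1, 2, 139, 278.
Count = 4.

4


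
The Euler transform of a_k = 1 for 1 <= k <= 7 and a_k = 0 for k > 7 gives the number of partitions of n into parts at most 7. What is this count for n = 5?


Partitions of 5 into parts at most 7:
Using generating function (1-x)^(-1)(1-x^2)^(-1)...(1-x^7)^(-1),
the coefficient of x^5 = 7

7


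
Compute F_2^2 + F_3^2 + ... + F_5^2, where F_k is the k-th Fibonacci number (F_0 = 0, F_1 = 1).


There is a standard identity sum_{k=0}^{N} F_k^2 = F_N * F_{N+1} (proved inductively from the telescoping relation F_k^2 = F_k F_{k+1} - F_{k-1} F_k). Then
sum_{k=2}^{5} F_k^2 = F_5 F_6 - F_1 F_2.
Computing: F_5 = 5, F_6 = 8, F_1 = 1, F_2 = 1.
Sum = 5 * 8 - 1 * 1 = 39.

39


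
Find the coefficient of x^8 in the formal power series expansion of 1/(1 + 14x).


Write 1/(1 + c x) = 1/(1 - (-c) x) and apply the geometric-series identity
1/(1 - y) = sum_{k>=0} y^k to get 1/(1 + c x) = sum_{k>=0} (-c)^k x^k.
So the coefficient of x^k is (-c)^k = (-1)^k * c^k.
Here c = 14 and k = 8:
(-14)^8 = 1 * 1475789056 = 1475789056

1475789056
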